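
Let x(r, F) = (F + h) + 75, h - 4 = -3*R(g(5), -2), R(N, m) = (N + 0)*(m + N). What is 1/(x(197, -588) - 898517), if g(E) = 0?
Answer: -1/899026 ≈ -1.1123e-6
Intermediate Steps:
R(N, m) = N*(N + m)
h = 4 (h = 4 - 0*(0 - 2) = 4 - 0*(-2) = 4 - 3*0 = 4 + 0 = 4)
x(r, F) = 79 + F (x(r, F) = (F + 4) + 75 = (4 + F) + 75 = 79 + F)
1/(x(197, -588) - 898517) = 1/((79 - 588) - 898517) = 1/(-509 - 898517) = 1/(-899026) = -1/899026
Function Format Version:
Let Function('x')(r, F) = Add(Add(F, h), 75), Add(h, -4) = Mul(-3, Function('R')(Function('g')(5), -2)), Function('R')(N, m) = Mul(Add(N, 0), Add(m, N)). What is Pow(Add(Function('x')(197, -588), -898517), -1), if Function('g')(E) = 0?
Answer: Rational(-1, 899026) ≈ -1.1123e-6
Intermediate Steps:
Function('R')(N, m) = Mul(N, Add(N, m))
h = 4 (h = Add(4, Mul(-3, Mul(0, Add(0, -2)))) = Add(4, Mul(-3, Mul(0, -2))) = Add(4, Mul(-3, 0)) = Add(4, 0) = 4)
Function('x')(r, F) = Add(79, F) (Function('x')(r, F) = Add(Add(F, 4), 75) = Add(Add(4, F), 75) = Add(79, F))
Pow(Add(Function('x')(197, -588), -898517), -1) = Pow(Add(Add(79, -588), -898517), -1) = Pow(Add(-509, -898517), -1) = Pow(-899026, -1) = Rational(-1, 899026)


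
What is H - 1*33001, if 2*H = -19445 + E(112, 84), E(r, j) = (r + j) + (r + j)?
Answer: -85055/2 ≈ -42528.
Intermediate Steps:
E(r, j) = 2*j + 2*r (E(r, j) = (j + r) + (j + r) = 2*j + 2*r)
H = -19053/2 (H = (-19445 + (2*84 + 2*112))/2 = (-19445 + (168 + 224))/2 = (-19445 + 392)/2 = (½)*(-19053) = -19053/2 ≈ -9526.5)
H - 1*33001 = -19053/2 - 1*33001 = -19053/2 - 33001 = -85055/2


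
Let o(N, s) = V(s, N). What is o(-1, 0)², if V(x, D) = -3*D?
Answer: 9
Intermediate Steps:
o(N, s) = -3*N
o(-1, 0)² = (-3*(-1))² = 3² = 9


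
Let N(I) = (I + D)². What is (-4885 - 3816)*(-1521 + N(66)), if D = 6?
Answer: -31871763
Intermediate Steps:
N(I) = (6 + I)² (N(I) = (I + 6)² = (6 + I)²)
(-4885 - 3816)*(-1521 + N(66)) = (-4885 - 3816)*(-1521 + (6 + 66)²) = -8701*(-1521 + 72²) = -8701*(-1521 + 5184) = -8701*3663 = -31871763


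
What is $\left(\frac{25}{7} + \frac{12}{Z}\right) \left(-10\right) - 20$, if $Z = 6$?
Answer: $- \frac{530}{7} \approx -75.714$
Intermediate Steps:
$\left(\frac{25}{7} + \frac{12}{Z}\right) \left(-10\right) - 20 = \left(\frac{25}{7} + \frac{12}{6}\right) \left(-10\right) - 20 = \left(25 \cdot \frac{1}{7} + 12 \cdot \frac{1}{6}\right) \left(-10\right) - 20 = \left(\frac{25}{7} + 2\right) \left(-10\right) - 20 = \frac{39}{7} \left(-10\right) - 20 = - \frac{390}{7} - 20 = - \frac{530}{7}$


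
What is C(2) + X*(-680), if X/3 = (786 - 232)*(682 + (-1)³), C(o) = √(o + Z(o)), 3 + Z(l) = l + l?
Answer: -769638960 + √3 ≈ -7.6964e+8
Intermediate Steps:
Z(l) = -3 + 2*l (Z(l) = -3 + (l + l) = -3 + 2*l)
C(o) = √(-3 + 3*o) (C(o) = √(o + (-3 + 2*o)) = √(-3 + 3*o))
X = 1131822 (X = 3*((786 - 232)*(682 + (-1)³)) = 3*(554*(682 - 1)) = 3*(554*681) = 3*377274 = 1131822)
C(2) + X*(-680) = √(-3 + 3*2) + 1131822*(-680) = √(-3 + 6) - 769638960 = √3 - 769638960 = -769638960 + √3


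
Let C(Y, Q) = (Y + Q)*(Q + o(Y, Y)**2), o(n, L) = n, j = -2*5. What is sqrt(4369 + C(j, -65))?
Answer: 4*sqrt(109) ≈ 41.761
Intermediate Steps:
j = -10
C(Y, Q) = (Q + Y)*(Q + Y**2) (C(Y, Q) = (Y + Q)*(Q + Y**2) = (Q + Y)*(Q + Y**2))
sqrt(4369 + C(j, -65)) = sqrt(4369 + ((-65)**2 + (-10)**3 - 65*(-10) - 65*(-10)**2)) = sqrt(4369 + (4225 - 1000 + 650 - 65*100)) = sqrt(4369 + (4225 - 1000 + 650 - 6500)) = sqrt(4369 - 2625) = sqrt(1744) = 4*sqrt(109)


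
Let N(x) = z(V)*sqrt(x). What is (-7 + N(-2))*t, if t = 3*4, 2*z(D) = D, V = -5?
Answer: -84 - 30*I*sqrt(2) ≈ -84.0 - 42.426*I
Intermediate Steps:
z(D) = D/2
t = 12
N(x) = -5*sqrt(x)/2 (N(x) = ((1/2)*(-5))*sqrt(x) = -5*sqrt(x)/2)
(-7 + N(-2))*t = (-7 - 5*I*sqrt(2)/2)*12 = -84 - 30*I*sqrt(2)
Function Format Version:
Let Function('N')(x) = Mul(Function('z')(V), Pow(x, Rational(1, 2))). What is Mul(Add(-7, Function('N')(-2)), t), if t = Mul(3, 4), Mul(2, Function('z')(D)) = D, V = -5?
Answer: Add(-84, Mul(-30, I, Pow(2, Rational(1, 2)))) ≈ Add(-84.000, Mul(-42.426, I))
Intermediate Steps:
Function('z')(D) = Mul(Rational(1, 2), D)
t = 12
Function('N')(x) = Mul(Rational(-5, 2), Pow(x, Rational(1, 2))) (Function('N')(x) = Mul(Mul(Rational(1, 2), -5), Pow(x, Rational(1, 2))) = Mul(Rational(-5, 2), Pow(x, Rational(1, 2))))
Mul(Add(-7, Function('N')(-2)), t) = Mul(Add(-7, Mul(Rational(-5, 2), Pow(-2, Rational(1, 2)))), 12) = Mul(Add(-7, Mul(Rational(-5, 2), Mul(I, Pow(2, Rational(1, 2))))), 12) = Mul(Add(-7, Mul(Rational(-5, 2), I, Pow(2, Rational(1, 2)))), 12) = Add(-84, Mul(-30, I, Pow(2, Rational(1, 2))))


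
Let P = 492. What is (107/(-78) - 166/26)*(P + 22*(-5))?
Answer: -115555/39 ≈ -2962.9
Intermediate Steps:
(107/(-78) - 166/26)*(P + 22*(-5)) = (107/(-78) - 166/26)*(492 + 22*(-5)) = (107*(-1/78) - 166*1/26)*(492 - 110) = (-107/78 - 83/13)*382 = -605/78*382 = -115555/39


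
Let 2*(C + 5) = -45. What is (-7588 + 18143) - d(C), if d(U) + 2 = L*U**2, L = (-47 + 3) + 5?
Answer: 160203/4 ≈ 40051.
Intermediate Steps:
C = -55/2 (C = -5 + (1/2)*(-45) = -5 - 45/2 = -55/2 ≈ -27.500)
L = -39 (L = -44 + 5 = -39)
d(U) = -2 - 39*U**2
(-7588 + 18143) - d(C) = (-7588 + 18143) - (-2 - 39*(-55/2)**2) = 10555 - (-2 - 39*3025/4) = 10555 - (-2 - 117975/4) = 10555 - 1*(-117983/4) = 10555 + 117983/4 = 160203/4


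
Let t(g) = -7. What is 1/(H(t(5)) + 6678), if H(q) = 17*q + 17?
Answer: 1/6576 ≈ 0.00015207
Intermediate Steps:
H(q) = 17 + 17*q
1/(H(t(5)) + 6678) = 1/((17 + 17*(-7)) + 6678) = 1/((17 - 119) + 6678) = 1/(-102 + 6678) = 1/6576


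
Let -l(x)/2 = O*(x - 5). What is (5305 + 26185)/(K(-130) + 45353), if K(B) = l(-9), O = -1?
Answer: 6298/9065 ≈ 0.69476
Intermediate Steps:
l(x) = -10 + 2*x (l(x) = -(-2)*(x - 5) = -(-2)*(-5 + x) = -2*(5 - x) = -10 + 2*x)
K(B) = -28 (K(B) = -10 + 2*(-9) = -10 - 18 = -28)
(5305 + 26185)/(K(-130) + 45353) = (5305 + 26185)/(-28 + 45353) = 31490/45325 = 31490*(1/45325) = 6298/9065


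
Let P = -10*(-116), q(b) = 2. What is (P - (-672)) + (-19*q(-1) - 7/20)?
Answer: 35873/20 ≈ 1793.7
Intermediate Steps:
P = 1160
(P - (-672)) + (-19*q(-1) - 7/20) = (1160 - (-672)) + (-19*2 - 7/20) = (1160 - 1*(-672)) + (-38 - 7*1/20) = (1160 + 672) + (-38 - 7/20) = 1832 - 767/20 = 35873/20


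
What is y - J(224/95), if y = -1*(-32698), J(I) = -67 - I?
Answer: 3112899/95 ≈ 32767.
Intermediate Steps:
y = 32698
y - J(224/95) = 32698 - (-67 - 224/95) = 32698 - 1*(-6589/95) = 32698 + 6589/95 = 3112899/95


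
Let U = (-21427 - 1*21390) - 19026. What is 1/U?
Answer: -1/61843 ≈ -1.6170e-5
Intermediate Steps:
U = -61843 (U = (-21427 - 21390) - 19026 = -42817 - 19026 = -61843)
1/U = 1/(-61843) = -1/61843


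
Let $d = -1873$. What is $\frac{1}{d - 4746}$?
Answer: $- \frac{1}{6619} \approx -0.00015108$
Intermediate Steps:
$\frac{1}{d - 4746} = \frac{1}{-1873 - 4746} = \frac{1}{-6619} = - \frac{1}{6619}$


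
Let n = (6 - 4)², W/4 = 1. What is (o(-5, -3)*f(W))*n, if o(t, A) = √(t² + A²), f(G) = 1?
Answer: 4*√34 ≈ 23.324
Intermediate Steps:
W = 4 (W = 4*1 = 4)
n = 4 (n = 2² = 4)
o(t, A) = √(A² + t²)
(o(-5, -3)*f(W))*n = (√((-3)² + (-5)²)*1)*4 = (√(9 + 25)*1)*4 = (√34*1)*4 = √34*4 = 4*√34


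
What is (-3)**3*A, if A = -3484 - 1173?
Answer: 125739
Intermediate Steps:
A = -4657
(-3)**3*A = (-3)**3*(-4657) = -27*(-4657) = 125739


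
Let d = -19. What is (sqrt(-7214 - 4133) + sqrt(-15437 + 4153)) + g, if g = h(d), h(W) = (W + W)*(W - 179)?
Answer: 7524 + I*sqrt(11347) + 2*I*sqrt(2821) ≈ 7524.0 + 212.75*I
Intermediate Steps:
h(W) = 2*W*(-179 + W) (h(W) = (2*W)*(-179 + W) = 2*W*(-179 + W))
g = 7524 (g = 2*(-19)*(-179 - 19) = 2*(-19)*(-198) = 7524)
(sqrt(-7214 - 4133) + sqrt(-15437 + 4153)) + g = (sqrt(-7214 - 4133) + sqrt(-15437 + 4153)) + 7524 = (sqrt(-11347) + sqrt(-11284)) + 7524 = (I*sqrt(11347) + 2*I*sqrt(2821)) + 7524 = 7524 + I*sqrt(11347) + 2*I*sqrt(2821)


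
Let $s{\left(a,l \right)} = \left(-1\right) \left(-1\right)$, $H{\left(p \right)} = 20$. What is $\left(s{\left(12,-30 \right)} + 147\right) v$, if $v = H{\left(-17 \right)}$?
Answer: $2960$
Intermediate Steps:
$v = 20$
$s{\left(a,l \right)} = 1$
$\left(s{\left(12,-30 \right)} + 147\right) v = \left(1 + 147\right) 20 = 148 \cdot 20 = 2960$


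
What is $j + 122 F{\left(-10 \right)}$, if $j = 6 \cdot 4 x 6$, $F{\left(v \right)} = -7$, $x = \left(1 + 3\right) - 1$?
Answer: $-422$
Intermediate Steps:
$x = 3$ ($x = 4 - 1 = 3$)
$j = 432$ ($j = 6 \cdot 4 \cdot 3 \cdot 6 = 24 \cdot 3 \cdot 6 = 72 \cdot 6 = 432$)
$j + 122 F{\left(-10 \right)} = 432 + 122 \left(-7\right) = 432 - 854 = -422$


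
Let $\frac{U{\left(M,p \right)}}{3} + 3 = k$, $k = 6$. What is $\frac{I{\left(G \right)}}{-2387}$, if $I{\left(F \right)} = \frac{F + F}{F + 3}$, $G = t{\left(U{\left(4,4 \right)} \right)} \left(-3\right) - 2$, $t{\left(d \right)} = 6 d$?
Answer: $- \frac{328}{384307} \approx -0.00085348$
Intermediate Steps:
$U{\left(M,p \right)} = 9$ ($U{\left(M,p \right)} = -9 + 3 \cdot 6 = -9 + 18 = 9$)
$G = -164$ ($G = 6 \cdot 9 \left(-3\right) - 2 = 54 \left(-3\right) - 2 = -162 - 2 = -164$)
$I{\left(F \right)} = \frac{2 F}{3 + F}$
$\frac{I{\left(G \right)}}{-2387} = \frac{2 \left(-164\right) \frac{1}{3 - 164}}{-2387} = 2 \left(-164\right) \frac{1}{-161} \left(- \frac{1}{2387}\right) = 2 \left(-164\right) \left(- \frac{1}{161}\right) \left(- \frac{1}{2387}\right) = \frac{328}{161} \left(- \frac{1}{2387}\right) = - \frac{328}{384307}$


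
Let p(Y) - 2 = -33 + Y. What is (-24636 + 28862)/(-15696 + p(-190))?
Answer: -4226/15917 ≈ -0.26550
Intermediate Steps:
p(Y) = -31 + Y (p(Y) = 2 + (-33 + Y) = -31 + Y)
(-24636 + 28862)/(-15696 + p(-190)) = (-24636 + 28862)/(-15696 + (-31 - 190)) = 4226/(-15696 - 221) = 4226/(-15917) = 4226*(-1/15917) = -4226/15917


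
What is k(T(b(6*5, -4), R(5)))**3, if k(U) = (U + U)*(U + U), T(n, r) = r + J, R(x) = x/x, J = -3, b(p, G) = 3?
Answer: 4096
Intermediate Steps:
R(x) = 1
T(n, r) = -3 + r (T(n, r) = r - 3 = -3 + r)
k(U) = 4*U**2 (k(U) = (2*U)*(2*U) = 4*U**2)
k(T(b(6*5, -4), R(5)))**3 = (4*(-3 + 1)**2)**3 = (4*(-2)**2)**3 = (4*4)**3 = 16**3 = 4096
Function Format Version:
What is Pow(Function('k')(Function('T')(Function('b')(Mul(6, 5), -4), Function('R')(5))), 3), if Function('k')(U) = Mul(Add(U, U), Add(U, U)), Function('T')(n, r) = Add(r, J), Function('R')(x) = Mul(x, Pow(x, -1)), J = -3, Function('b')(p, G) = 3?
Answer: 4096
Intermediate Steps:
Function('R')(x) = 1
Function('T')(n, r) = Add(-3, r) (Function('T')(n, r) = Add(r, -3) = Add(-3, r))
Function('k')(U) = Mul(4, Pow(U, 2)) (Function('k')(U) = Mul(Mul(2, U), Mul(2, U)) = Mul(4, Pow(U, 2)))
Pow(Function('k')(Function('T')(Function('b')(Mul(6, 5), -4), Function('R')(5))), 3) = Pow(Mul(4, Pow(Add(-3, 1), 2)), 3) = Pow(Mul(4, Pow(-2, 2)), 3) = Pow(Mul(4, 4), 3) = Pow(16, 3) = 4096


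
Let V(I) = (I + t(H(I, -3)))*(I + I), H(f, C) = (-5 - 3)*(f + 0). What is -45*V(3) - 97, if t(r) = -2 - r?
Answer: -6847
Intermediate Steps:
H(f, C) = -8*f
V(I) = 2*I*(-2 + 9*I) (V(I) = (I + (-2 - (-8)*I))*(I + I) = (I + (-2 + 8*I))*(2*I) = (-2 + 9*I)*(2*I) = 2*I*(-2 + 9*I))
-45*V(3) - 97 = -90*3*(-2 + 9*3) - 97 = -90*3*(-2 + 27) - 97 = -90*3*25 - 97 = -45*150 - 97 = -6750 - 97 = -6847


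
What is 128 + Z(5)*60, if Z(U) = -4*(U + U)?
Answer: -2272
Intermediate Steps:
Z(U) = -8*U
128 + Z(5)*60 = 128 - 8*5*60 = 128 - 40*60 = 128 - 2400 = -2272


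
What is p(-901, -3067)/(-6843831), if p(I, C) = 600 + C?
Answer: 2467/6843831 ≈ 0.00036047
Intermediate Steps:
p(-901, -3067)/(-6843831) = (600 - 3067)/(-6843831) = -2467*(-1/6843831) = 2467/6843831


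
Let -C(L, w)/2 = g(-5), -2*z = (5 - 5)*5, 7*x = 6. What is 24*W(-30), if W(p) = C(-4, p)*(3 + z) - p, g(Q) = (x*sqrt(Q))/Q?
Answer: 720 + 864*I*sqrt(5)/35 ≈ 720.0 + 55.199*I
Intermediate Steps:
x = 6/7 (x = (1/7)*6 = 6/7 ≈ 0.85714)
g(Q) = 6/(7*sqrt(Q)) (g(Q) = (6*sqrt(Q)/7)/Q = 6/(7*sqrt(Q)))
z = 0 (z = -(5 - 5)*5/2 = -0*5 = -1/2*0 = 0)
C(L, w) = 12*I*sqrt(5)/35 (C(L, w) = -12/(7*sqrt(-5)) = -12*(-I*sqrt(5)/5)/7 = -(-12)*I*sqrt(5)/35 = 12*I*sqrt(5)/35)
W(p) = -p + 36*I*sqrt(5)/35 (W(p) = (12*I*sqrt(5)/35)*(3 + 0) - p = (12*I*sqrt(5)/35)*3 - p = 36*I*sqrt(5)/35 - p = -p + 36*I*sqrt(5)/35)
24*W(-30) = 24*(-1*(-30) + 36*I*sqrt(5)/35) = 24*(30 + 36*I*sqrt(5)/35) = 720 + 864*I*sqrt(5)/35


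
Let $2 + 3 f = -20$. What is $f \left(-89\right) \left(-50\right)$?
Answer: $- \frac{97900}{3} \approx -32633.0$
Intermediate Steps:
$f = - \frac{22}{3}$ ($f = - \frac{2}{3} + \frac{1}{3} \left(-20\right) = - \frac{2}{3} - \frac{20}{3} = - \frac{22}{3} \approx -7.3333$)
$f \left(-89\right) \left(-50\right) = \left(- \frac{22}{3}\right) \left(-89\right) \left(-50\right) = \frac{1958}{3} \left(-50\right) = - \frac{97900}{3}$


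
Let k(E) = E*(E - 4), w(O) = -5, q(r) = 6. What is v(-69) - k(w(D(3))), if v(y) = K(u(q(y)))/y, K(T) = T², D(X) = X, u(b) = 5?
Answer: -3130/69 ≈ -45.362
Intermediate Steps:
k(E) = E*(-4 + E)
v(y) = 25/y (v(y) = 5²/y = 25/y)
v(-69) - k(w(D(3))) = 25/(-69) - (-5)*(-4 - 5) = 25*(-1/69) - (-5)*(-9) = -25/69 - 1*45 = -25/69 - 45 = -3130/69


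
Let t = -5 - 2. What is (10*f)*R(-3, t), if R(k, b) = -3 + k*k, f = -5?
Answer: -300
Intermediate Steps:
t = -7
R(k, b) = -3 + k²
(10*f)*R(-3, t) = (10*(-5))*(-3 + (-3)²) = -50*(-3 + 9) = -50*6 = -300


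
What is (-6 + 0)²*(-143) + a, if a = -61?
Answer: -5209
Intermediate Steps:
(-6 + 0)²*(-143) + a = (-6 + 0)²*(-143) - 61 = (-6)²*(-143) - 61 = 36*(-143) - 61 = -5148 - 61 = -5209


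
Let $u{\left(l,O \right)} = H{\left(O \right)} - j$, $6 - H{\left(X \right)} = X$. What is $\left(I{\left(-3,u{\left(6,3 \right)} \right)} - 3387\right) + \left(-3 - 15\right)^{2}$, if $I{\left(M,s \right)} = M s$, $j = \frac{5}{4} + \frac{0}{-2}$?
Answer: $- \frac{12273}{4} \approx -3068.3$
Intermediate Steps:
$j = \frac{5}{4}$ ($j = 5 \cdot \frac{1}{4} + 0 \left(- \frac{1}{2}\right) = \frac{5}{4} + 0 = \frac{5}{4} \approx 1.25$)
$H{\left(X \right)} = 6 - X$
$u{\left(l,O \right)} = \frac{19}{4} - O$ ($u{\left(l,O \right)} = \left(6 - O\right) - \frac{5}{4} = \frac{19}{4} - O$)
$\left(I{\left(-3,u{\left(6,3 \right)} \right)} - 3387\right) + \left(-3 - 15\right)^{2} = \left(- 3 \left(\frac{19}{4} - 3\right) - 3387\right) + \left(-3 - 15\right)^{2} = \left(- 3 \left(\frac{19}{4} - 3\right) - 3387\right) + \left(-18\right)^{2} = \left(\left(-3\right) \frac{7}{4} - 3387\right) + 324 = \left(- \frac{21}{4} - 3387\right) + 324 = - \frac{13569}{4} + 324 = - \frac{12273}{4}$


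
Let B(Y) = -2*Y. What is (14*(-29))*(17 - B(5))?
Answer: -10962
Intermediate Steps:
(14*(-29))*(17 - B(5)) = (14*(-29))*(17 - (-2)*5) = -406*(17 - 1*(-10)) = -406*(17 + 10) = -406*27 = -10962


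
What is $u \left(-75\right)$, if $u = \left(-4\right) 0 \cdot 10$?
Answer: $0$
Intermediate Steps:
$u = 0$ ($u = 0 \cdot 10 = 0$)
$u \left(-75\right) = 0 \left(-75\right) = 0$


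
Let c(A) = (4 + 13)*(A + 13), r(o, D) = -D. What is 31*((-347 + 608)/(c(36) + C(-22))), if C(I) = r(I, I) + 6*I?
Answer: 2697/241 ≈ 11.191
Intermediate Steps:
c(A) = 221 + 17*A (c(A) = 17*(13 + A) = 221 + 17*A)
C(I) = 5*I (C(I) = -I + 6*I = 5*I)
31*((-347 + 608)/(c(36) + C(-22))) = 31*((-347 + 608)/((221 + 17*36) + 5*(-22))) = 31*(261/((221 + 612) - 110)) = 31*(261/(833 - 110)) = 31*(261/723) = 31*(261*(1/723)) = 31*(87/241) = 2697/241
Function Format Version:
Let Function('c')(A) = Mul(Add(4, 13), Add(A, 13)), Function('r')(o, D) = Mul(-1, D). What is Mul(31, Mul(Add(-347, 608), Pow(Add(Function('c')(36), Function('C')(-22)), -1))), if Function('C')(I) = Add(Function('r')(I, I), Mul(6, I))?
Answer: Rational(2697, 241) ≈ 11.191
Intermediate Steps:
Function('c')(A) = Add(221, Mul(17, A)) (Function('c')(A) = Mul(17, Add(13, A)) = Add(221, Mul(17, A)))
Function('C')(I) = Mul(5, I) (Function('C')(I) = Add(Mul(-1, I), Mul(6, I)) = Mul(5, I))
Mul(31, Mul(Add(-347, 608), Pow(Add(Function('c')(36), Function('C')(-22)), -1))) = Mul(31, Mul(Add(-347, 608), Pow(Add(Add(221, Mul(17, 36)), Mul(5, -22)), -1))) = Mul(31, Mul(261, Pow(Add(Add(221, 612), -110), -1))) = Mul(31, Mul(261, Pow(Add(833, -110), -1))) = Mul(31, Mul(261, Pow(723, -1))) = Mul(31, Mul(261, Rational(1, 723))) = Mul(31, Rational(87, 241)) = Rational(2697, 241)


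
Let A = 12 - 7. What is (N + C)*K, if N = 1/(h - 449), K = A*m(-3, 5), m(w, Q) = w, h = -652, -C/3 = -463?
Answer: -7646440/367 ≈ -20835.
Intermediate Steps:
C = 1389 (C = -3*(-463) = 1389)
A = 5
K = -15 (K = 5*(-3) = -15)
N = -1/1101 (N = 1/(-652 - 449) = 1/(-1101) = -1/1101 ≈ -0.00090826)
(N + C)*K = (-1/1101 + 1389)*(-15) = (1529288/1101)*(-15) = -7646440/367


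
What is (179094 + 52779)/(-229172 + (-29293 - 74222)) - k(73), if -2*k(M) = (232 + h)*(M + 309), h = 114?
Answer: 21985721209/332687 ≈ 66085.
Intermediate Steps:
k(M) = -53457 - 173*M (k(M) = -(232 + 114)*(M + 309)/2 = -173*(309 + M) = -(106914 + 346*M)/2 = -53457 - 173*M)
(179094 + 52779)/(-229172 + (-29293 - 74222)) - k(73) = (179094 + 52779)/(-229172 + (-29293 - 74222)) - (-53457 - 173*73) = 231873/(-229172 - 103515) - (-53457 - 12629) = 231873/(-332687) - 1*(-66086) = 231873*(-1/332687) + 66086 = -231873/332687 + 66086 = 21985721209/332687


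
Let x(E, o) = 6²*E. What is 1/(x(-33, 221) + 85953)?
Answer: 1/84765 ≈ 1.1797e-5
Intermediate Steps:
x(E, o) = 36*E
1/(x(-33, 221) + 85953) = 1/(36*(-33) + 85953) = 1/(-1188 + 85953) = 1/84765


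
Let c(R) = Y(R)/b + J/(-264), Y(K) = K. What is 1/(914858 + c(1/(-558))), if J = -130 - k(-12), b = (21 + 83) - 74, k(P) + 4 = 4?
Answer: 46035/42115510696 ≈ 1.0931e-6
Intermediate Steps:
k(P) = 0 (k(P) = -4 + 4 = 0)
b = 30 (b = 104 - 74 = 30)
J = -130 (J = -130 - 1*0 = -130 + 0 = -130)
c(R) = 65/132 + R/30 (c(R) = R/30 - 130/(-264) = R*(1/30) - 130*(-1/264) = R/30 + 65/132 = 65/132 + R/30)
1/(914858 + c(1/(-558))) = 1/(914858 + (65/132 + (1/30)/(-558))) = 1/(914858 + (65/132 + (1/30)*(-1/558))) = 1/(914858 + (65/132 - 1/16740)) = 1/(914858 + 22666/46035) = 1/(42115510696/46035) = 46035/42115510696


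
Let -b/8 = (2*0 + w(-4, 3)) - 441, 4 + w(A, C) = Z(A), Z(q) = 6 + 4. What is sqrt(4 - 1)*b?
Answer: 3480*sqrt(3) ≈ 6027.5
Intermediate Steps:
Z(q) = 10
w(A, C) = 6 (w(A, C) = -4 + 10 = 6)
b = 3480 (b = -8*((2*0 + 6) - 441) = -8*((0 + 6) - 441) = -8*(6 - 441) = -8*(-435) = 3480)
sqrt(4 - 1)*b = sqrt(4 - 1)*3480 = sqrt(3)*3480 = 3480*sqrt(3)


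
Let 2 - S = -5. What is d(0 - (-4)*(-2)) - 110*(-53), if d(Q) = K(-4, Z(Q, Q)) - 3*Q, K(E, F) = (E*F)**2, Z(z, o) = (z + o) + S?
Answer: 7150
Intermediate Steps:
S = 7 (S = 2 - 1*(-5) = 2 + 5 = 7)
Z(z, o) = 7 + o + z (Z(z, o) = (z + o) + 7 = (o + z) + 7 = 7 + o + z)
K(E, F) = E**2*F**2
d(Q) = -3*Q + 16*(7 + 2*Q)**2 (d(Q) = (-4)**2*(7 + Q + Q)**2 - 3*Q = 16*(7 + 2*Q)**2 - 3*Q = -3*Q + 16*(7 + 2*Q)**2)
d(0 - (-4)*(-2)) - 110*(-53) = (784 + 64*(0 - (-4)*(-2))**2 + 445*(0 - (-4)*(-2))) - 110*(-53) = (784 + 64*(0 - 1*8)**2 + 445*(0 - 1*8)) + 5830 = (784 + 64*(0 - 8)**2 + 445*(0 - 8)) + 5830 = (784 + 64*(-8)**2 + 445*(-8)) + 5830 = (784 + 64*64 - 3560) + 5830 = (784 + 4096 - 3560) + 5830 = 1320 + 5830 = 7150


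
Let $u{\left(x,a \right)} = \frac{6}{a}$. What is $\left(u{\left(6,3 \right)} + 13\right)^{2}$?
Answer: $225$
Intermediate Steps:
$\left(u{\left(6,3 \right)} + 13\right)^{2} = \left(\frac{6}{3} + 13\right)^{2} = \left(6 \cdot \frac{1}{3} + 13\right)^{2} = \left(2 + 13\right)^{2} = 15^{2} = 225$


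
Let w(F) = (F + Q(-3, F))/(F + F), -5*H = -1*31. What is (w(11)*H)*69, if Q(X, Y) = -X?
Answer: 14973/55 ≈ 272.24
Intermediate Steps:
H = 31/5 (H = -(-1)*31/5 = -⅕*(-31) = 31/5 ≈ 6.2000)
w(F) = (3 + F)/(2*F) (w(F) = (F - 1*(-3))/(F + F) = (F + 3)/((2*F)) = (3 + F)*(1/(2*F)) = (3 + F)/(2*F))
(w(11)*H)*69 = (((½)*(3 + 11)/11)*(31/5))*69 = (((½)*(1/11)*14)*(31/5))*69 = ((7/11)*(31/5))*69 = (217/55)*69 = 14973/55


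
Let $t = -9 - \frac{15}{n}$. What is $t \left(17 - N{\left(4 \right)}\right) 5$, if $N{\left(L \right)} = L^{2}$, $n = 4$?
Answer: $- \frac{255}{4} \approx -63.75$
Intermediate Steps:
$t = - \frac{51}{4}$ ($t = -9 - \frac{15}{4} = - \frac{51}{4} \approx -12.75$)
$t \left(17 - N{\left(4 \right)}\right) 5 = - \frac{51 \left(17 - 4^{2}\right)}{4} \cdot 5 = - \frac{51 \left(17 - 16\right)}{4} \cdot 5 = \left(- \frac{51}{4}\right) 1 \cdot 5 = \left(- \frac{51}{4}\right) 5 = - \frac{255}{4}$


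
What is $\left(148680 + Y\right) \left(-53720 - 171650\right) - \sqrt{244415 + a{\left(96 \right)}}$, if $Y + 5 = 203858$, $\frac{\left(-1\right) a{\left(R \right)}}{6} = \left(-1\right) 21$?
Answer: $-79450362210 - 11 \sqrt{2021} \approx -7.945 \cdot 10^{10}$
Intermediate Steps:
$a{\left(R \right)} = 126$ ($a{\left(R \right)} = - 6 \left(\left(-1\right) 21\right) = \left(-6\right) \left(-21\right) = 126$)
$Y = 203853$ ($Y = -5 + 203858 = 203853$)
$\left(148680 + Y\right) \left(-53720 - 171650\right) - \sqrt{244415 + a{\left(96 \right)}} = \left(148680 + 203853\right) \left(-53720 - 171650\right) - \sqrt{244415 + 126} = 352533 \left(-225370\right) - \sqrt{244541} = -79450362210 - 11 \sqrt{2021}$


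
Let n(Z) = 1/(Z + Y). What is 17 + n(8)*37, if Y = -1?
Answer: 156/7 ≈ 22.286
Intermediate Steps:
n(Z) = 1/(-1 + Z) (n(Z) = 1/(Z - 1) = 1/(-1 + Z))
17 + n(8)*37 = 17 + 37/(-1 + 8) = 17 + 37/7 = 156/7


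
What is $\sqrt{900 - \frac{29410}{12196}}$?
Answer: $\frac{\sqrt{33377372510}}{6098} \approx 29.96$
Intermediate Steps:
$\sqrt{900 - \frac{29410}{12196}} = \sqrt{900 - \frac{14705}{6098}} = \sqrt{\frac{5473495}{6098}} = \frac{\sqrt{33377372510}}{6098}$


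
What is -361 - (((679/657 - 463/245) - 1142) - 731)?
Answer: 243516916/160965 ≈ 1512.9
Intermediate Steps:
-361 - (((679/657 - 463/245) - 1142) - 731) = -361 - ((-137836/160965 - 1142) - 731) = -361 - (-183959866/160965 - 731) = -361 - 1*(-301625281/160965) = -361 + 301625281/160965 = 243516916/160965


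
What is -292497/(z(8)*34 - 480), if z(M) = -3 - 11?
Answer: 292497/956 ≈ 305.96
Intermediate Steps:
z(M) = -14
-292497/(z(8)*34 - 480) = -292497/(-14*34 - 480) = -292497/(-476 - 480) = -292497/(-956) = -292497*(-1/956) = 292497/956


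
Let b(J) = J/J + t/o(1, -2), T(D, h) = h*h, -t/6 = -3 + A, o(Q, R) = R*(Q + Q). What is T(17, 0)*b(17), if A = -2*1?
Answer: 0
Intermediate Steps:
A = -2
o(Q, R) = 2*Q*R (o(Q, R) = R*(2*Q) = 2*Q*R)
t = 30 (t = -6*(-3 - 2) = -6*(-5) = 30)
T(D, h) = h²
b(J) = -13/2 (b(J) = J/J + 30/((2*1*(-2))) = 1 + 30/(-4) = 1 + 30*(-¼) = 1 - 15/2 = -13/2)
T(17, 0)*b(17) = 0²*(-13/2) = 0*(-13/2) = 0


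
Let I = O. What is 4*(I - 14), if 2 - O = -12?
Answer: 0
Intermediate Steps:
O = 14 (O = 2 - 1*(-12) = 2 + 12 = 14)
I = 14
4*(I - 14) = 4*(14 - 14) = 4*0 = 0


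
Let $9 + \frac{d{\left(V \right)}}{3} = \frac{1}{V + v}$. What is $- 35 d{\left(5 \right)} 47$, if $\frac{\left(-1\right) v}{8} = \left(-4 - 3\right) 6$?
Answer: $\frac{15140580}{341} \approx 44401.0$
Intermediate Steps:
$v = 336$ ($v = - 8 \left(-4 - 3\right) 6 = - 8 \left(\left(-7\right) 6\right) = \left(-8\right) \left(-42\right) = 336$)
$d{\left(V \right)} = -27 + \frac{3}{336 + V}$ ($d{\left(V \right)} = -27 + \frac{3}{V + 336} = -27 + \frac{3}{336 + V}$)
$- 35 d{\left(5 \right)} 47 = - 35 \frac{3 \left(-3023 - 45\right)}{336 + 5} \cdot 47 = - 35 \frac{3 \left(-3023 - 45\right)}{341} \cdot 47 = - 35 \cdot 3 \cdot \frac{1}{341} \left(-3068\right) 47 = \left(-35\right) \left(- \frac{9204}{341}\right) 47 = \frac{322140}{341} \cdot 47 = \frac{15140580}{341}$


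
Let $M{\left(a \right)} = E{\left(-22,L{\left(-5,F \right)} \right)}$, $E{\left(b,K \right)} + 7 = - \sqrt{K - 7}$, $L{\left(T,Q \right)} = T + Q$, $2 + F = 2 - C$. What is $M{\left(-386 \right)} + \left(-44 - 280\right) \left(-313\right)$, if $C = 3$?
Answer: $101405 - i \sqrt{15} \approx 1.0141 \cdot 10^{5} - 3.873 i$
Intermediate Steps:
$F = -3$ ($F = -2 + \left(2 - 3\right) = -2 - 1 = -3$)
$L{\left(T,Q \right)} = Q + T$
$E{\left(b,K \right)} = -7 - \sqrt{-7 + K}$ ($E{\left(b,K \right)} = -7 - \sqrt{K - 7} = -7 - \sqrt{-7 + K}$)
$M{\left(a \right)} = -7 - i \sqrt{15}$ ($M{\left(a \right)} = -7 - \sqrt{-7 - 8} = -7 - \sqrt{-15} = -7 - i \sqrt{15}$)
$M{\left(-386 \right)} + \left(-44 - 280\right) \left(-313\right) = \left(-7 - i \sqrt{15}\right) + \left(-44 - 280\right) \left(-313\right) = \left(-7 - i \sqrt{15}\right) - -101412 = \left(-7 - i \sqrt{15}\right) + 101412 = 101405 - i \sqrt{15}$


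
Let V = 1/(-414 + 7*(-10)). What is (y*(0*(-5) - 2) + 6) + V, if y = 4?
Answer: -969/484 ≈ -2.0021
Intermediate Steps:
V = -1/484 (V = 1/(-414 - 70) = 1/(-484) = -1/484 ≈ -0.0020661)
(y*(0*(-5) - 2) + 6) + V = (4*(0*(-5) - 2) + 6) - 1/484 = (4*(0 - 2) + 6) - 1/484 = (4*(-2) + 6) - 1/484 = (-8 + 6) - 1/484 = -2 - 1/484 = -969/484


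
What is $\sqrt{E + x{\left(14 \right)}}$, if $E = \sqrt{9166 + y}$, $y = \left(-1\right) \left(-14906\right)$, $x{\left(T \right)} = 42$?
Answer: $\sqrt{42 + 2 \sqrt{6018}} \approx 14.041$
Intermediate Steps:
$y = 14906$
$E = 2 \sqrt{6018}$ ($E = \sqrt{9166 + 14906} = \sqrt{24072} = 2 \sqrt{6018} \approx 155.15$)
$\sqrt{E + x{\left(14 \right)}} = \sqrt{2 \sqrt{6018} + 42} = \sqrt{42 + 2 \sqrt{6018}}$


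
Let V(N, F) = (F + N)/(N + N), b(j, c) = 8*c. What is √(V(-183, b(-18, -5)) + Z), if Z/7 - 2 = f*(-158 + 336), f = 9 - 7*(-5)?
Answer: √7345960746/366 ≈ 234.18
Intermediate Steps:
f = 44 (f = 9 + 35 = 44)
V(N, F) = (F + N)/(2*N) (V(N, F) = (F + N)/((2*N)) = (F + N)*(1/(2*N)) = (F + N)/(2*N))
Z = 54838 (Z = 14 + 7*(44*(-158 + 336)) = 14 + 7*(44*178) = 14 + 7*7832 = 14 + 54824 = 54838)
√(V(-183, b(-18, -5)) + Z) = √((½)*(8*(-5) - 183)/(-183) + 54838) = √((½)*(-1/183)*(-40 - 183) + 54838) = √((½)*(-1/183)*(-223) + 54838) = √(223/366 + 54838) = √(20070931/366) = √7345960746/366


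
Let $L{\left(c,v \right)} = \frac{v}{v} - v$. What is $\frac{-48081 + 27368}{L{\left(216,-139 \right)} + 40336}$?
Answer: $- \frac{20713}{40476} \approx -0.51173$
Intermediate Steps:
$L{\left(c,v \right)} = 1 - v$
$\frac{-48081 + 27368}{L{\left(216,-139 \right)} + 40336} = \frac{-48081 + 27368}{\left(1 - -139\right) + 40336} = - \frac{20713}{\left(1 + 139\right) + 40336} = - \frac{20713}{140 + 40336} = - \frac{20713}{40476}$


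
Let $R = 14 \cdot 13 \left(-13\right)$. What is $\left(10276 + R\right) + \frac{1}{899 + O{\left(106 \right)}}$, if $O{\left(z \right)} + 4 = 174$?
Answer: $\frac{8455791}{1069} \approx 7910.0$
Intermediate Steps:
$O{\left(z \right)} = 170$ ($O{\left(z \right)} = -4 + 174 = 170$)
$R = -2366$ ($R = 182 \left(-13\right) = -2366$)
$\left(10276 + R\right) + \frac{1}{899 + O{\left(106 \right)}} = \left(10276 - 2366\right) + \frac{1}{899 + 170} = 7910 + \frac{1}{1069} = \frac{8455791}{1069}$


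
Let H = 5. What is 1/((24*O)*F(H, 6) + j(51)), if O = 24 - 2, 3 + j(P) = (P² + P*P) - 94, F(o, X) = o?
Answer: 1/7745 ≈ 0.00012912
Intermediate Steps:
j(P) = -97 + 2*P² (j(P) = -3 + ((P² + P*P) - 94) = -3 + ((P² + P²) - 94) = -3 + (2*P² - 94) = -3 + (-94 + 2*P²) = -97 + 2*P²)
O = 22
1/((24*O)*F(H, 6) + j(51)) = 1/((24*22)*5 + (-97 + 2*51²)) = 1/(528*5 + (-97 + 2*2601)) = 1/(2640 + (-97 + 5202)) = 1/(2640 + 5105) = 1/7745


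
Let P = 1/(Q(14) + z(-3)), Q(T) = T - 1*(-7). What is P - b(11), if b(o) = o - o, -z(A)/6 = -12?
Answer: 1/93 ≈ 0.010753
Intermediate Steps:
z(A) = 72 (z(A) = -6*(-12) = 72)
Q(T) = 7 + T (Q(T) = T + 7 = 7 + T)
P = 1/93 (P = 1/((7 + 14) + 72) = 1/(21 + 72) = 1/93 ≈ 0.010753)
b(o) = 0
P - b(11) = 1/93 - 1*0 = 1/93 + 0 = 1/93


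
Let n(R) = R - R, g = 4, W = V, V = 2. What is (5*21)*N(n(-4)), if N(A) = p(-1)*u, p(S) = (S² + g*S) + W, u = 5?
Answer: -525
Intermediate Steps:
W = 2
n(R) = 0
p(S) = 2 + S² + 4*S (p(S) = (S² + 4*S) + 2 = 2 + S² + 4*S)
N(A) = -5 (N(A) = (2 + (-1)² + 4*(-1))*5 = (2 + 1 - 4)*5 = -1*5 = -5)
(5*21)*N(n(-4)) = (5*21)*(-5) = 105*(-5) = -525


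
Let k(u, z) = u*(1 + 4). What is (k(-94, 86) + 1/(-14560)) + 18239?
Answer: 258716639/14560 ≈ 17769.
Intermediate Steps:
k(u, z) = 5*u (k(u, z) = u*5 = 5*u)
(k(-94, 86) + 1/(-14560)) + 18239 = (5*(-94) + 1/(-14560)) + 18239 = (-470 - 1/14560) + 18239 = -6843201/14560 + 18239 = 258716639/14560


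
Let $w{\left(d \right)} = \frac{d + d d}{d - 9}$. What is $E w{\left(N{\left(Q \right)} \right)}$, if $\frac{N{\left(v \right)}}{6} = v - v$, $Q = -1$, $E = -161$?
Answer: $0$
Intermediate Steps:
$N{\left(v \right)} = 0$ ($N{\left(v \right)} = 6 \left(v - v\right) = 6 \cdot 0 = 0$)
$w{\left(d \right)} = \frac{d + d^{2}}{-9 + d}$
$E w{\left(N{\left(Q \right)} \right)} = - 161 \frac{0 \left(1 + 0\right)}{-9 + 0} = - 161 \cdot 0 \frac{1}{-9} \cdot 1 = - 161 \cdot 0 \left(- \frac{1}{9}\right) 1 = \left(-161\right) 0 = 0$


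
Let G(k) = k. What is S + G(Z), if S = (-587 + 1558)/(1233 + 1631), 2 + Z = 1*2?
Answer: 971/2864 ≈ 0.33904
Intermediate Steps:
Z = 0 (Z = -2 + 1*2 = -2 + 2 = 0)
S = 971/2864 ≈ 0.33904
S + G(Z) = 971/2864 + 0 = 971/2864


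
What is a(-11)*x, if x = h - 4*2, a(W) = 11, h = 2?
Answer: -66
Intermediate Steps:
x = -6 (x = 2 - 4*2 = 2 - 8 = -6)
a(-11)*x = 11*(-6) = -66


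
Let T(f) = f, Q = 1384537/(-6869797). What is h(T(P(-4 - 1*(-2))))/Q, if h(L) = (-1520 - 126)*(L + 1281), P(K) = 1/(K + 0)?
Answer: 1316317431481/125867 ≈ 1.0458e+7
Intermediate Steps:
P(K) = 1/K
Q = -125867/624527 (Q = 1384537*(-1/6869797) = -125867/624527 ≈ -0.20154)
h(L) = -2108526 - 1646*L (h(L) = -1646*(1281 + L) = -2108526 - 1646*L)
h(T(P(-4 - 1*(-2))))/Q = (-2108526 - 1646/(-4 - 1*(-2)))/(-125867/624527) = (-2108526 - 1646/(-4 + 2))*(-624527/125867) = (-2108526 - 1646/(-2))*(-624527/125867) = (-2108526 - 1646*(-½))*(-624527/125867) = (-2108526 + 823)*(-624527/125867) = -2107703*(-624527/125867) = 1316317431481/125867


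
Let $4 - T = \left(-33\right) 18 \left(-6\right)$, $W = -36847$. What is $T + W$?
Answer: $-40407$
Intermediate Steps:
$T = -3560$ ($T = 4 - \left(-33\right) 18 \left(-6\right) = 4 - \left(-594\right) \left(-6\right) = 4 - 3564 = -3560$)
$T + W = -3560 - 36847 = -40407$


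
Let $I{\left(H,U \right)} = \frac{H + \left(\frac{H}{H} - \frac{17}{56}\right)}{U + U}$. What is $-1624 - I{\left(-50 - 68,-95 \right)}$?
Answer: $- \frac{17285929}{10640} \approx -1624.6$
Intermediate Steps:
$I{\left(H,U \right)} = \frac{\frac{39}{56} + H}{2 U}$ ($I{\left(H,U \right)} = \frac{H + \left(1 - \frac{17}{56}\right)}{2 U} = \left(H + \left(1 - \frac{17}{56}\right)\right) \frac{1}{2 U} = \left(H + \frac{39}{56}\right) \frac{1}{2 U} = \left(\frac{39}{56} + H\right) \frac{1}{2 U} = \frac{\frac{39}{56} + H}{2 U}$)
$-1624 - I{\left(-50 - 68,-95 \right)} = -1624 - \frac{39 + 56 \left(-50 - 68\right)}{112 \left(-95\right)} = -1624 - \frac{1}{112} \left(- \frac{1}{95}\right) \left(39 + 56 \left(-118\right)\right) = -1624 - \frac{1}{112} \left(- \frac{1}{95}\right) \left(39 - 6608\right) = -1624 - \frac{1}{112} \left(- \frac{1}{95}\right) \left(-6569\right) = -1624 - \frac{6569}{10640} = - \frac{17285929}{10640}$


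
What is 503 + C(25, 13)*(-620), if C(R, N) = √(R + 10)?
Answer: 503 - 620*√35 ≈ -3165.0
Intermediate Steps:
C(R, N) = √(10 + R)
503 + C(25, 13)*(-620) = 503 + √(10 + 25)*(-620) = 503 + √35*(-620) = 503 - 620*√35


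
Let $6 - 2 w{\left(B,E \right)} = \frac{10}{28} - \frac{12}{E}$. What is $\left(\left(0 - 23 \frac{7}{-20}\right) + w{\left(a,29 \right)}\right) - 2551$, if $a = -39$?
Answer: $- \frac{5156041}{2030} \approx -2539.9$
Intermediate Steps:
$w{\left(B,E \right)} = \frac{79}{28} + \frac{6}{E}$ ($w{\left(B,E \right)} = 3 - \frac{\frac{10}{28} - \frac{12}{E}}{2} = 3 - \frac{10 \cdot \frac{1}{28} - \frac{12}{E}}{2} = 3 - \frac{\frac{5}{14} - \frac{12}{E}}{2} = 3 - \left(\frac{5}{28} - \frac{6}{E}\right) = \frac{79}{28} + \frac{6}{E}$)
$\left(\left(0 - 23 \frac{7}{-20}\right) + w{\left(a,29 \right)}\right) - 2551 = \left(\left(0 - 23 \frac{7}{-20}\right) + \left(\frac{79}{28} + \frac{6}{29}\right)\right) - 2551 = \left(\left(0 - 23 \cdot 7 \left(- \frac{1}{20}\right)\right) + \left(\frac{79}{28} + 6 \cdot \frac{1}{29}\right)\right) - 2551 = \left(\left(0 - - \frac{161}{20}\right) + \left(\frac{79}{28} + \frac{6}{29}\right)\right) - 2551 = \left(\left(0 + \frac{161}{20}\right) + \frac{2459}{812}\right) - 2551 = \left(\frac{161}{20} + \frac{2459}{812}\right) - 2551 = \frac{22489}{2030} - 2551 = - \frac{5156041}{2030}$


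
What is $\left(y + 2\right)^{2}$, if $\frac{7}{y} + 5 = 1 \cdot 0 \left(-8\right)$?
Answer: $\frac{9}{25} \approx 0.36$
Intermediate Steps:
$y = - \frac{7}{5}$ ($y = \frac{7}{-5 + 1 \cdot 0 \left(-8\right)} = \frac{7}{-5 + 0 \left(-8\right)} = \frac{7}{-5 + 0} = \frac{7}{-5} = 7 \left(- \frac{1}{5}\right) = - \frac{7}{5} \approx -1.4$)
$\left(y + 2\right)^{2} = \left(- \frac{7}{5} + 2\right)^{2} = \left(\frac{3}{5}\right)^{2} = \frac{9}{25}$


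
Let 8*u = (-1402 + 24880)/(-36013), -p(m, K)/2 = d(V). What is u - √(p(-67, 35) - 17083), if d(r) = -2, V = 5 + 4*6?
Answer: -11739/144052 - I*√17079 ≈ -0.081491 - 130.69*I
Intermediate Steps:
V = 29 (V = 5 + 24 = 29)
p(m, K) = 4 (p(m, K) = -2*(-2) = 4)
u = -11739/144052 (u = ((-1402 + 24880)/(-36013))/8 = (23478*(-1/36013))/8 = (⅛)*(-23478/36013) = -11739/144052 ≈ -0.081491)
u - √(p(-67, 35) - 17083) = -11739/144052 - √(4 - 17083) = -11739/144052 - √(-17079) = -11739/144052 - I*√17079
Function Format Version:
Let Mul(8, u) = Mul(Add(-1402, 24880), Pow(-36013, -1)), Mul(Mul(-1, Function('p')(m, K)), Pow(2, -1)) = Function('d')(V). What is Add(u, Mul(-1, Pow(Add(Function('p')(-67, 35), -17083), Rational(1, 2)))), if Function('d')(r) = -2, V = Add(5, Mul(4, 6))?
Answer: Add(Rational(-11739, 144052), Mul(-1, I, Pow(17079, Rational(1, 2)))) ≈ Add(-0.081491, Mul(-130.69, I))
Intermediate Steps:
V = 29 (V = Add(5, 24) = 29)
Function('p')(m, K) = 4 (Function('p')(m, K) = Mul(-2, -2) = 4)
u = Rational(-11739, 144052) (u = Mul(Rational(1, 8), Mul(Add(-1402, 24880), Pow(-36013, -1))) = Mul(Rational(1, 8), Mul(23478, Rational(-1, 36013))) = Mul(Rational(1, 8), Rational(-23478, 36013)) = Rational(-11739, 144052) ≈ -0.081491)
Add(u, Mul(-1, Pow(Add(Function('p')(-67, 35), -17083), Rational(1, 2)))) = Add(Rational(-11739, 144052), Mul(-1, Pow(Add(4, -17083), Rational(1, 2)))) = Add(Rational(-11739, 144052), Mul(-1, Pow(-17079, Rational(1, 2)))) = Add(Rational(-11739, 144052), Mul(-1, Mul(I, Pow(17079, Rational(1, 2))))) = Add(Rational(-11739, 144052), Mul(-1, I, Pow(17079, Rational(1, 2))))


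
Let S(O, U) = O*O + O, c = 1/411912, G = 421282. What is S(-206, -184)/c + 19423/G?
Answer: 7328218825319743/421282 ≈ 1.7395e+10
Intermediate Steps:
c = 1/411912 ≈ 2.4277e-6
S(O, U) = O + O**2 (S(O, U) = O**2 + O = O + O**2)
S(-206, -184)/c + 19423/G = (-206*(1 - 206))/(1/411912) + 19423/421282 = -206*(-205)*411912 + 19423*(1/421282) = 42230*411912 + 19423/421282 = 17395043760 + 19423/421282 = 7328218825319743/421282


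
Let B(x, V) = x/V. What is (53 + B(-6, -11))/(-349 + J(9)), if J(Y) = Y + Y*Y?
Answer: -589/2849 ≈ -0.20674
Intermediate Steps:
J(Y) = Y + Y**2
(53 + B(-6, -11))/(-349 + J(9)) = (53 - 6/(-11))/(-349 + 9*(1 + 9)) = (53 - 6*(-1/11))/(-349 + 9*10) = (53 + 6/11)/(-349 + 90) = (589/11)/(-259) = (589/11)*(-1/259) = -589/2849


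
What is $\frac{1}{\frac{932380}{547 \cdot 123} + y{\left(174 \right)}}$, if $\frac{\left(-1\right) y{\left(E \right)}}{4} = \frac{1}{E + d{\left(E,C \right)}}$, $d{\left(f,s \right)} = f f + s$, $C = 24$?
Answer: $\frac{341720199}{4735513166} \approx 0.072161$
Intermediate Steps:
$d{\left(f,s \right)} = s + f^{2}$ ($d{\left(f,s \right)} = f^{2} + s = s + f^{2}$)
$y{\left(E \right)} = - \frac{4}{24 + E + E^{2}}$ ($y{\left(E \right)} = - \frac{4}{E + \left(24 + E^{2}\right)} = - \frac{4}{24 + E + E^{2}}$)
$\frac{1}{\frac{932380}{547 \cdot 123} + y{\left(174 \right)}} = \frac{1}{\frac{932380}{547 \cdot 123} - \frac{4}{24 + 174 + 174^{2}}} = \frac{1}{\frac{932380}{67281} - \frac{4}{24 + 174 + 30276}} = \frac{1}{932380 \cdot \frac{1}{67281} - \frac{4}{30474}} = \frac{1}{\frac{932380}{67281} - \frac{2}{15237}} = \frac{1}{\frac{4735513166}{341720199}} = \frac{341720199}{4735513166}$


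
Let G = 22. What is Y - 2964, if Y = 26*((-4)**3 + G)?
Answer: -4056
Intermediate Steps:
Y = -1092 (Y = 26*((-4)**3 + 22) = 26*(-64 + 22) = 26*(-42) = -1092)
Y - 2964 = -1092 - 2964 = -4056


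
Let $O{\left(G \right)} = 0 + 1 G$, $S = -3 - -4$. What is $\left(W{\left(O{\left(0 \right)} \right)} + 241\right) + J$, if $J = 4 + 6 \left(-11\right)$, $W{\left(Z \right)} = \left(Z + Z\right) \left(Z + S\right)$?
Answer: $179$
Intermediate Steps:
$S = 1$ ($S = -3 + 4 = 1$)
$O{\left(G \right)} = G$ ($O{\left(G \right)} = 0 + G = G$)
$W{\left(Z \right)} = 2 Z \left(1 + Z\right)$ ($W{\left(Z \right)} = \left(Z + Z\right) \left(Z + 1\right) = 2 Z \left(1 + Z\right)$)
$J = -62$ ($J = 4 - 66 = -62$)
$\left(W{\left(O{\left(0 \right)} \right)} + 241\right) + J = \left(2 \cdot 0 \left(1 + 0\right) + 241\right) - 62 = \left(2 \cdot 0 \cdot 1 + 241\right) - 62 = \left(0 + 241\right) - 62 = 241 - 62 = 179$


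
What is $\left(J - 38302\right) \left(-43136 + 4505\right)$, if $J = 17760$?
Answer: $793558002$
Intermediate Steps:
$\left(J - 38302\right) \left(-43136 + 4505\right) = \left(17760 - 38302\right) \left(-43136 + 4505\right) = \left(-20542\right) \left(-38631\right) = 793558002$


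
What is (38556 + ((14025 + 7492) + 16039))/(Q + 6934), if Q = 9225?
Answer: 76112/16159 ≈ 4.7102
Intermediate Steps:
(38556 + ((14025 + 7492) + 16039))/(Q + 6934) = (38556 + ((14025 + 7492) + 16039))/(9225 + 6934) = (38556 + (21517 + 16039))/16159 = (38556 + 37556)*(1/16159) = 76112*(1/16159) = 76112/16159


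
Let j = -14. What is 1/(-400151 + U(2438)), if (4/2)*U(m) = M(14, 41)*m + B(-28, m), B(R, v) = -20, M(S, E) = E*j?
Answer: -1/1099867 ≈ -9.0920e-7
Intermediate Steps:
M(S, E) = -14*E (M(S, E) = E*(-14) = -14*E)
U(m) = -10 - 287*m (U(m) = ((-14*41)*m - 20)/2 = (-574*m - 20)/2 = (-20 - 574*m)/2 = -10 - 287*m)
1/(-400151 + U(2438)) = 1/(-400151 + (-10 - 287*2438)) = 1/(-400151 + (-10 - 699706)) = 1/(-400151 - 699716) = 1/(-1099867) = -1/1099867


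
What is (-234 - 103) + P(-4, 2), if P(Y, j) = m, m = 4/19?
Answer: -6399/19 ≈ -336.79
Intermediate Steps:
m = 4/19 (m = 4*(1/19) = 4/19 ≈ 0.21053)
P(Y, j) = 4/19
(-234 - 103) + P(-4, 2) = (-234 - 103) + 4/19 = -337 + 4/19 = -6399/19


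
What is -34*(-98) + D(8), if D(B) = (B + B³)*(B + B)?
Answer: 11652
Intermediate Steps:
D(B) = 2*B*(B + B³) (D(B) = (B + B³)*(2*B) = 2*B*(B + B³))
-34*(-98) + D(8) = -34*(-98) + 2*8²*(1 + 8²) = 3332 + 2*64*(1 + 64) = 3332 + 2*64*65 = 3332 + 8320 = 11652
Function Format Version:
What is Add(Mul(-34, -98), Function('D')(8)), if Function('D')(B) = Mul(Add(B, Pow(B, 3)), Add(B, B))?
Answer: 11652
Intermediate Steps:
Function('D')(B) = Mul(2, B, Add(B, Pow(B, 3))) (Function('D')(B) = Mul(Add(B, Pow(B, 3)), Mul(2, B)) = Mul(2, B, Add(B, Pow(B, 3))))
Add(Mul(-34, -98), Function('D')(8)) = Add(Mul(-34, -98), Mul(2, Pow(8, 2), Add(1, Pow(8, 2)))) = Add(3332, Mul(2, 64, Add(1, 64))) = Add(3332, Mul(2, 64, 65)) = Add(3332, 8320) = 11652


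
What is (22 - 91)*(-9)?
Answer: 621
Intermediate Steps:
(22 - 91)*(-9) = -69*(-9) = 621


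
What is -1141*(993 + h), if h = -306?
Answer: -783867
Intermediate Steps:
-1141*(993 + h) = -1141*(993 - 306) = -1141*687 = -783867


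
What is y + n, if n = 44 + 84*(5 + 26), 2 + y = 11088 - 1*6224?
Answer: 7510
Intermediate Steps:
y = 4862 (y = -2 + (11088 - 1*6224) = -2 + (11088 - 6224) = -2 + 4864 = 4862)
n = 2648 (n = 44 + 84*31 = 44 + 2604 = 2648)
y + n = 4862 + 2648 = 7510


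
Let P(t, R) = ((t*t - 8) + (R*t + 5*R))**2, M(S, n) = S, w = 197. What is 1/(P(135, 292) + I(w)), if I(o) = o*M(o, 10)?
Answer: 1/3492494218 ≈ 2.8633e-10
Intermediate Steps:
P(t, R) = (-8 + t**2 + 5*R + R*t)**2 (P(t, R) = ((t**2 - 8) + (5*R + R*t))**2 = ((-8 + t**2) + (5*R + R*t))**2 = (-8 + t**2 + 5*R + R*t)**2)
I(o) = o**2 (I(o) = o*o = o**2)
1/(P(135, 292) + I(w)) = 1/((-8 + 135**2 + 5*292 + 292*135)**2 + 197**2) = 1/((-8 + 18225 + 1460 + 39420)**2 + 38809) = 1/(59097**2 + 38809) = 1/(3492455409 + 38809) = 1/3492494218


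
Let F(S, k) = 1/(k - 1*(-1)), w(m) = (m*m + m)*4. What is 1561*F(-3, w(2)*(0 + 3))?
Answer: 1561/73 ≈ 21.384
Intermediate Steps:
w(m) = 4*m + 4*m**2 (w(m) = (m**2 + m)*4 = (m + m**2)*4 = 4*m + 4*m**2)
F(S, k) = 1/(1 + k) (F(S, k) = 1/(k + 1) = 1/(1 + k))
1561*F(-3, w(2)*(0 + 3)) = 1561/(1 + (4*2*(1 + 2))*(0 + 3)) = 1561/(1 + (4*2*3)*3) = 1561/(1 + 24*3) = 1561/(1 + 72) = 1561/73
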